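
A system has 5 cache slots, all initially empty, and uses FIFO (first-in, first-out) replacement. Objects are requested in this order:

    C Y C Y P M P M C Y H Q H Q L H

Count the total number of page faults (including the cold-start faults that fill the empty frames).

7

C: fault, frames (C)
Y: fault, frames (C Y)
C: hit
Y: hit
P: fault, frames (C Y P)
M: fault, frames (C Y P M)
P: hit
M: hit
C: hit
Y: hit
H: fault, frames (C Y P M H)
Q: fault, evict C, frames (Y P M H Q)
H: hit
Q: hit
L: fault, evict Y, frames (P M H Q L)
H: hit
Page faults: 7.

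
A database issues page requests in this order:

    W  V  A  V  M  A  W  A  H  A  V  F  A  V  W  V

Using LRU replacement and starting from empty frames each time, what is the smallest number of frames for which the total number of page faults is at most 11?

3

f=1: 16 faults
f=2: 12 faults
f=3: 9 faults
f=4: 8 faults
f=5: 6 faults
f=6: 6 faults
Smallest f with faults ≤ 11 is 3.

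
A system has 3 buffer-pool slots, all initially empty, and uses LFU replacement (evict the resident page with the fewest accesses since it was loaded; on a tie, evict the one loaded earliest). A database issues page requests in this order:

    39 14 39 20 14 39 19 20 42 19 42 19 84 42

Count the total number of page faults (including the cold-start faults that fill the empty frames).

11

39: fault, frames [39]
14: fault, frames [39, 14]
39: hit
20: fault, frames [39, 14, 20]
14: hit
39: hit
19: fault, evict 20, frames [39, 14, 19]
20: fault, evict 19, frames [39, 14, 20]
42: fault, evict 20, frames [39, 14, 42]
19: fault, evict 42, frames [39, 14, 19]
42: fault, evict 19, frames [39, 14, 42]
19: fault, evict 42, frames [39, 14, 19]
84: fault, evict 19, frames [39, 14, 84]
42: fault, evict 84, frames [39, 14, 42]
Page faults: 11.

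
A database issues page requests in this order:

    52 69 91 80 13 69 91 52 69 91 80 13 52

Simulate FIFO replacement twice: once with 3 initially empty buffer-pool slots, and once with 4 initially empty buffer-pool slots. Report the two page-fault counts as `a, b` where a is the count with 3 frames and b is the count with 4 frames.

3 frames: F F F F F F F F . . F F . → 10 faults.
4 frames: F F F F F . . F F F F F F → 11 faults.
11 > 10: adding a frame increased faults — Belady's anomaly.

10, 11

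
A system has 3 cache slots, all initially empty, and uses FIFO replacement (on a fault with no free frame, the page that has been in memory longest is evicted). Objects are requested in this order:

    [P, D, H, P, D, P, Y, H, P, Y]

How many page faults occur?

5

P -> fault, frames [P]
D -> fault, frames [P, D]
H -> fault, frames [P, D, H]
P -> hit
D -> hit
P -> hit
Y -> fault, evict P, frames [D, H, Y]
H -> hit
P -> fault, evict D, frames [H, Y, P]
Y -> hit
Page faults: 5.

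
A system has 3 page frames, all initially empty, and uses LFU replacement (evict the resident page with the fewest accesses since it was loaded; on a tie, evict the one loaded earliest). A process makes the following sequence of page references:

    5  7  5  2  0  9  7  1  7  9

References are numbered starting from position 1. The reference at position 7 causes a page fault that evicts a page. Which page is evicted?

0

pos 1: 5 → fault, frames [5]
pos 2: 7 → fault, frames [5, 7]
pos 3: 5 → hit
pos 4: 2 → fault, frames [5, 7, 2]
pos 5: 0 → fault, evict 7, frames [5, 2, 0]
pos 6: 9 → fault, evict 2, frames [5, 0, 9]
pos 7: 7 → fault, evict 0, frames [5, 9, 7]
At position 7, page 0 is evicted.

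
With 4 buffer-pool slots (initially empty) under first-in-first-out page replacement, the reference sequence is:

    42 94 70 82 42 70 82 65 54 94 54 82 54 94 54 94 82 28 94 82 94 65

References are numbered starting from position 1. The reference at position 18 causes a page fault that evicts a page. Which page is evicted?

pos 1: 42: fault, frames {42}
pos 2: 94: fault, frames {42,94}
pos 3: 70: fault, frames {42,94,70}
pos 4: 82: fault, frames {42,94,70,82}
pos 5: 42: hit
pos 6: 70: hit
pos 7: 82: hit
pos 8: 65: fault, evict 42, frames {94,70,82,65}
pos 9: 54: fault, evict 94, frames {70,82,65,54}
pos 10: 94: fault, evict 70, frames {82,65,54,94}
pos 11: 54: hit
pos 12: 82: hit
pos 13: 54: hit
pos 14: 94: hit
pos 15: 54: hit
pos 16: 94: hit
pos 17: 82: hit
pos 18: 28: fault, evict 82, frames {65,54,94,28}
At position 18, page 82 is evicted.

82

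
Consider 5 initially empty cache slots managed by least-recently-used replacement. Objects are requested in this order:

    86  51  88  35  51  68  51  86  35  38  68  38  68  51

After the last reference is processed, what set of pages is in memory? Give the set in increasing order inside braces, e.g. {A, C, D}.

{35, 38, 51, 68, 86}

86: miss, frames [86]
51: miss, frames [86, 51]
88: miss, frames [86, 51, 88]
35: miss, frames [86, 51, 88, 35]
51: hit
68: miss, frames [86, 88, 35, 51, 68]
51: hit
86: hit
35: hit
38: miss, evict 88, frames [68, 51, 86, 35, 38]
68: hit
38: hit
68: hit
51: hit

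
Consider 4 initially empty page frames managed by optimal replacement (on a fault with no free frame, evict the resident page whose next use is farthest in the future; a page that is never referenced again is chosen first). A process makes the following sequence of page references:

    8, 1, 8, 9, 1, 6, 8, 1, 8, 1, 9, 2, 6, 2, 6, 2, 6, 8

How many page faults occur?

8 → miss, frames {8}
1 → miss, frames {8,1}
8 → hit
9 → miss, frames {8,1,9}
1 → hit
6 → miss, frames {8,1,9,6}
8 → hit
1 → hit
8 → hit
1 → hit
9 → hit
2 → miss, evict 9, frames {8,1,6,2}
6 → hit
2 → hit
6 → hit
2 → hit
6 → hit
8 → hit
Page faults: 5.

5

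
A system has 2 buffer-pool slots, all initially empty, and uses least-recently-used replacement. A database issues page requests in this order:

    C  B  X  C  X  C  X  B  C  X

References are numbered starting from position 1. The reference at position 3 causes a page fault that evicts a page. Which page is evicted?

C

pos 1: C -> miss, frames (C)
pos 2: B -> miss, frames (C B)
pos 3: X -> miss, evict C, frames (B X)
At position 3, page C is evicted.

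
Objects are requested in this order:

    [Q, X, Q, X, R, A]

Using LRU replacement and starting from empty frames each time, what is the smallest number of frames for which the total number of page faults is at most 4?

2

f=1: 6 faults
f=2: 4 faults
f=3: 4 faults
f=4: 4 faults
Smallest f with faults ≤ 4 is 2.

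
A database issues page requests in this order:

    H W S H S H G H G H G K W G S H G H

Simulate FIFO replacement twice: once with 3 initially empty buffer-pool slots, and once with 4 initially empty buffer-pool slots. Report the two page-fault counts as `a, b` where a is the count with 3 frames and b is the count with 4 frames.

3 frames: F F F . . . F F . . . F F F F F . . → 10 faults.
4 frames: F F F . . . F . . . . F . . . F . . → 6 faults.
6 < 10: adding a frame reduced faults, as is typical.

10, 6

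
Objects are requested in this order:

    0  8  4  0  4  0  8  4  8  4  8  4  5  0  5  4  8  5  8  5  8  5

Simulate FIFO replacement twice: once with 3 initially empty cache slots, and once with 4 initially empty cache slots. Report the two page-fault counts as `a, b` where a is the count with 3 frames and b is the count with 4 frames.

3 frames: F F F . . . . . . . . . F F . . F . . . . . → 6 faults.
4 frames: F F F . . . . . . . . . F . . . . . . . . . → 4 faults.
4 < 6: adding a frame reduced faults, as is typical.

6, 4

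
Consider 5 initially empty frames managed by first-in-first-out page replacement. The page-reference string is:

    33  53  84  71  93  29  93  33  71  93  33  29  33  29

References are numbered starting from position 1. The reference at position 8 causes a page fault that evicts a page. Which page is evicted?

53

pos 1: 33 -> fault, frames [33]
pos 2: 53 -> fault, frames [33, 53]
pos 3: 84 -> fault, frames [33, 53, 84]
pos 4: 71 -> fault, frames [33, 53, 84, 71]
pos 5: 93 -> fault, frames [33, 53, 84, 71, 93]
pos 6: 29 -> fault, evict 33, frames [53, 84, 71, 93, 29]
pos 7: 93 -> hit
pos 8: 33 -> fault, evict 53, frames [84, 71, 93, 29, 33]
At position 8, page 53 is evicted.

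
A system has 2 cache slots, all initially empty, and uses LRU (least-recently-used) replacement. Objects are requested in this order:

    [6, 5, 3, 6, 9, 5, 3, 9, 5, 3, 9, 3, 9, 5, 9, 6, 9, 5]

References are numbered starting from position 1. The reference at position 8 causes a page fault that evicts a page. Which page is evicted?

5

pos 1: 6 -> miss, frames (6)
pos 2: 5 -> miss, frames (6 5)
pos 3: 3 -> miss, evict 6, frames (5 3)
pos 4: 6 -> miss, evict 5, frames (3 6)
pos 5: 9 -> miss, evict 3, frames (6 9)
pos 6: 5 -> miss, evict 6, frames (9 5)
pos 7: 3 -> miss, evict 9, frames (5 3)
pos 8: 9 -> miss, evict 5, frames (3 9)
At position 8, page 5 is evicted.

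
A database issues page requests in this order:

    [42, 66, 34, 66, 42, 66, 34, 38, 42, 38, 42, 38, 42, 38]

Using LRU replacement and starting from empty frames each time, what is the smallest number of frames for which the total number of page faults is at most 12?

2

f=1: 14 faults
f=2: 7 faults
f=3: 5 faults
f=4: 4 faults
Smallest f with faults ≤ 12 is 2.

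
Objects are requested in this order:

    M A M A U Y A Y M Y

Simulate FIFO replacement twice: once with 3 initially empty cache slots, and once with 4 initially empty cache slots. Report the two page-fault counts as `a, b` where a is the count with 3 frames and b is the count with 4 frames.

5, 4

3 frames: F F . . F F . . F . → 5 faults.
4 frames: F F . . F F . . . . → 4 faults.
4 < 5: adding a frame reduced faults, as is typical.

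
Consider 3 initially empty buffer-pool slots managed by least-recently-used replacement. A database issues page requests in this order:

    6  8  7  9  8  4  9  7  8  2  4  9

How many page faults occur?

6 -> fault, frames {6}
8 -> fault, frames {6,8}
7 -> fault, frames {6,8,7}
9 -> fault, evict 6, frames {8,7,9}
8 -> hit
4 -> fault, evict 7, frames {9,8,4}
9 -> hit
7 -> fault, evict 8, frames {4,9,7}
8 -> fault, evict 4, frames {9,7,8}
2 -> fault, evict 9, frames {7,8,2}
4 -> fault, evict 7, frames {8,2,4}
9 -> fault, evict 8, frames {2,4,9}
Page faults: 10.

10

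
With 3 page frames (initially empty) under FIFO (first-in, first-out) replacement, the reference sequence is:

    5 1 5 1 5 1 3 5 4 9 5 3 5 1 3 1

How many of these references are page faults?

5 -> fault, frames [5]
1 -> fault, frames [5, 1]
5 -> hit
1 -> hit
5 -> hit
1 -> hit
3 -> fault, frames [5, 1, 3]
5 -> hit
4 -> fault, evict 5, frames [1, 3, 4]
9 -> fault, evict 1, frames [3, 4, 9]
5 -> fault, evict 3, frames [4, 9, 5]
3 -> fault, evict 4, frames [9, 5, 3]
5 -> hit
1 -> fault, evict 9, frames [5, 3, 1]
3 -> hit
1 -> hit
Page faults: 8.

8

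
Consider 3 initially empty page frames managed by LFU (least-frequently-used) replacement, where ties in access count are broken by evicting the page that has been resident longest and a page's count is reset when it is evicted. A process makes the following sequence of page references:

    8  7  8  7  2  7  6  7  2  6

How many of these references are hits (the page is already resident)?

8 → miss, frames [8]
7 → miss, frames [8, 7]
8 → hit
7 → hit
2 → miss, frames [8, 7, 2]
7 → hit
6 → miss, evict 2, frames [8, 7, 6]
7 → hit
2 → miss, evict 6, frames [8, 7, 2]
6 → miss, evict 2, frames [8, 7, 6]
Hits: 4.

4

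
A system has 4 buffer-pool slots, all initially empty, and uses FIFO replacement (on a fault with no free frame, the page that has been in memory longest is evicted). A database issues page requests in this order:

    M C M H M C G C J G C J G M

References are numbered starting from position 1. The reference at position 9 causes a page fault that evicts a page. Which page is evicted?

M

pos 1: M → fault, frames (M)
pos 2: C → fault, frames (M C)
pos 3: M → hit
pos 4: H → fault, frames (M C H)
pos 5: M → hit
pos 6: C → hit
pos 7: G → fault, frames (M C H G)
pos 8: C → hit
pos 9: J → fault, evict M, frames (C H G J)
At position 9, page M is evicted.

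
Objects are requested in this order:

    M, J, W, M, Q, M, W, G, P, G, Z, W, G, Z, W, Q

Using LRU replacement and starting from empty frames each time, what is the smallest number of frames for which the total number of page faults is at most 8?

f=1: 16 faults
f=2: 14 faults
f=3: 9 faults
f=4: 8 faults
f=5: 8 faults
f=6: 7 faults
f=7: 7 faults
Smallest f with faults ≤ 8 is 4.

4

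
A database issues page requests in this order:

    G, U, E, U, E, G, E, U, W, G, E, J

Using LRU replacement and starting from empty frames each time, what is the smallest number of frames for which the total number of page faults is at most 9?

f=1: 12 faults
f=2: 9 faults
f=3: 7 faults
f=4: 5 faults
f=5: 5 faults
Smallest f with faults ≤ 9 is 2.

2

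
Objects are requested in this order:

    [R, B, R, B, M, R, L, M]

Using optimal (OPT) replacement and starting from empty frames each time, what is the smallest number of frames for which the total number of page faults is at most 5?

f=1: 8 faults
f=2: 4 faults
f=3: 4 faults
f=4: 4 faults
Smallest f with faults ≤ 5 is 2.

2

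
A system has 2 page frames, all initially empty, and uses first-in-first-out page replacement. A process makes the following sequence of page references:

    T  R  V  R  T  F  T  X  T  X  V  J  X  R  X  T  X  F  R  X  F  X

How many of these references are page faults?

T -> fault, frames (T)
R -> fault, frames (T R)
V -> fault, evict T, frames (R V)
R -> hit
T -> fault, evict R, frames (V T)
F -> fault, evict V, frames (T F)
T -> hit
X -> fault, evict T, frames (F X)
T -> fault, evict F, frames (X T)
X -> hit
V -> fault, evict X, frames (T V)
J -> fault, evict T, frames (V J)
X -> fault, evict V, frames (J X)
R -> fault, evict J, frames (X R)
X -> hit
T -> fault, evict X, frames (R T)
X -> fault, evict R, frames (T X)
F -> fault, evict T, frames (X F)
R -> fault, evict X, frames (F R)
X -> fault, evict F, frames (R X)
F -> fault, evict R, frames (X F)
X -> hit
Page faults: 17.

17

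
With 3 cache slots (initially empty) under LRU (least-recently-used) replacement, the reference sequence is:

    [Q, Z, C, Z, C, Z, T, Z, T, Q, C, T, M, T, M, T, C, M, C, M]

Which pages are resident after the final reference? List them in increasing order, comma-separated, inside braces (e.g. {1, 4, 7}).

Q -> miss, frames (Q)
Z -> miss, frames (Q Z)
C -> miss, frames (Q Z C)
Z -> hit
C -> hit
Z -> hit
T -> miss, evict Q, frames (C Z T)
Z -> hit
T -> hit
Q -> miss, evict C, frames (Z T Q)
C -> miss, evict Z, frames (T Q C)
T -> hit
M -> miss, evict Q, frames (C T M)
T -> hit
M -> hit
T -> hit
C -> hit
M -> hit
C -> hit
M -> hit

{C, M, T}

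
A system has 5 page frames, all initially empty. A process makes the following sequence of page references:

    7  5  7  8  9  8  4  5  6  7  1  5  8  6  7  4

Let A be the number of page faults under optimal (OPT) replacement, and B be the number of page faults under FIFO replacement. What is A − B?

-3

Under OPT: F F . F F . F . F . F . . . . F → 8 faults.
Under FIFO: F F . F F . F . F F F F F . . F → 11 faults.
A − B = 8 − 11 = -3.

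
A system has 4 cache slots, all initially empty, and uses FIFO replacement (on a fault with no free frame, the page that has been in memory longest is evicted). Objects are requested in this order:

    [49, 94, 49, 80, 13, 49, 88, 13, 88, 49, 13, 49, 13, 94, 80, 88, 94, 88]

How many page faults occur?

49: miss, frames [49]
94: miss, frames [49, 94]
49: hit
80: miss, frames [49, 94, 80]
13: miss, frames [49, 94, 80, 13]
49: hit
88: miss, evict 49, frames [94, 80, 13, 88]
13: hit
88: hit
49: miss, evict 94, frames [80, 13, 88, 49]
13: hit
49: hit
13: hit
94: miss, evict 80, frames [13, 88, 49, 94]
80: miss, evict 13, frames [88, 49, 94, 80]
88: hit
94: hit
88: hit
Page faults: 8.

8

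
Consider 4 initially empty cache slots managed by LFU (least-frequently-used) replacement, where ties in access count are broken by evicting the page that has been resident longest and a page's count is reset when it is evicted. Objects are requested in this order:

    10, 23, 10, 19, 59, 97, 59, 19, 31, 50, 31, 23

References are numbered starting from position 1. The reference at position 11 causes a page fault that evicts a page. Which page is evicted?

50

pos 1: 10 → fault, frames {10}
pos 2: 23 → fault, frames {10,23}
pos 3: 10 → hit
pos 4: 19 → fault, frames {10,23,19}
pos 5: 59 → fault, frames {10,23,19,59}
pos 6: 97 → fault, evict 23, frames {10,19,59,97}
pos 7: 59 → hit
pos 8: 19 → hit
pos 9: 31 → fault, evict 97, frames {10,19,59,31}
pos 10: 50 → fault, evict 31, frames {10,19,59,50}
pos 11: 31 → fault, evict 50, frames {10,19,59,31}
At position 11, page 50 is evicted.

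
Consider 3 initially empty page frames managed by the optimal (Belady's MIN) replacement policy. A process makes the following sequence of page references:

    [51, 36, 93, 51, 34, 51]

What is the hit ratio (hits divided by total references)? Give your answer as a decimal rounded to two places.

0.33

51 → fault, frames {51}
36 → fault, frames {51,36}
93 → fault, frames {51,36,93}
51 → hit
34 → fault, evict 93, frames {51,36,34}
51 → hit
Hits: 2 of 6 references → 2/6 = 0.3333.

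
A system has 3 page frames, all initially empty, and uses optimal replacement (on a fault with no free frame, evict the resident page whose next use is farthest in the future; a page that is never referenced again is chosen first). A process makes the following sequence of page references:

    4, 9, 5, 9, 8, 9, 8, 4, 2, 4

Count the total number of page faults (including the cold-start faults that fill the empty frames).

5

4: fault, frames [4]
9: fault, frames [4, 9]
5: fault, frames [4, 9, 5]
9: hit
8: fault, evict 5, frames [4, 9, 8]
9: hit
8: hit
4: hit
2: fault, evict 8, frames [4, 9, 2]
4: hit
Page faults: 5.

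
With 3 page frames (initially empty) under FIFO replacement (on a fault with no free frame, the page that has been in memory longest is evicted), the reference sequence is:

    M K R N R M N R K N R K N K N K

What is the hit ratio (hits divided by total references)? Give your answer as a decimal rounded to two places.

M: fault, frames {M}
K: fault, frames {M,K}
R: fault, frames {M,K,R}
N: fault, evict M, frames {K,R,N}
R: hit
M: fault, evict K, frames {R,N,M}
N: hit
R: hit
K: fault, evict R, frames {N,M,K}
N: hit
R: fault, evict N, frames {M,K,R}
K: hit
N: fault, evict M, frames {K,R,N}
K: hit
N: hit
K: hit
Hits: 8 of 16 references → 8/16 = 0.5000.

0.50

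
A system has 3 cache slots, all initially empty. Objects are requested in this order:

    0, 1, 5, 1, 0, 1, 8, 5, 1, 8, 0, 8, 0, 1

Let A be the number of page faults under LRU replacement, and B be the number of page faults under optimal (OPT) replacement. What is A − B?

1

Under LRU: F F F . . . F F . . F . . . → 6 faults.
Under OPT: F F F . . . F . . . F . . . → 5 faults.
A − B = 6 − 5 = 1.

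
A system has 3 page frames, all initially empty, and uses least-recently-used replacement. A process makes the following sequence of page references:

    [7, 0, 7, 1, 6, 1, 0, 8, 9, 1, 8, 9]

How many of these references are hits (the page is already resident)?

4

7: fault, frames [7]
0: fault, frames [7, 0]
7: hit
1: fault, frames [0, 7, 1]
6: fault, evict 0, frames [7, 1, 6]
1: hit
0: fault, evict 7, frames [6, 1, 0]
8: fault, evict 6, frames [1, 0, 8]
9: fault, evict 1, frames [0, 8, 9]
1: fault, evict 0, frames [8, 9, 1]
8: hit
9: hit
Hits: 4.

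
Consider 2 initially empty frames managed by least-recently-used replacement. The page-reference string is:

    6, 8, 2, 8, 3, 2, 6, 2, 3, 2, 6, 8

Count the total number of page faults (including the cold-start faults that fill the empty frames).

9

6: fault, frames (6)
8: fault, frames (6 8)
2: fault, evict 6, frames (8 2)
8: hit
3: fault, evict 2, frames (8 3)
2: fault, evict 8, frames (3 2)
6: fault, evict 3, frames (2 6)
2: hit
3: fault, evict 6, frames (2 3)
2: hit
6: fault, evict 3, frames (2 6)
8: fault, evict 2, frames (6 8)
Page faults: 9.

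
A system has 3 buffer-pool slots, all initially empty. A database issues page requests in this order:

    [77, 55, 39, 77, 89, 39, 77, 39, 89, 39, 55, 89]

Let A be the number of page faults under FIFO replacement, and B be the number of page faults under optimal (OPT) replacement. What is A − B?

1

Under FIFO: F F F . F . F . . . F . → 6 faults.
Under OPT: F F F . F . . . . . F . → 5 faults.
A − B = 6 − 5 = 1.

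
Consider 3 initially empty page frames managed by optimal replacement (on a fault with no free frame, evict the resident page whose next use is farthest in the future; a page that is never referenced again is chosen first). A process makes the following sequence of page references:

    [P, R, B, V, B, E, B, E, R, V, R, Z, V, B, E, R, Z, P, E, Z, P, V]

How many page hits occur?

P -> miss, frames (P)
R -> miss, frames (P R)
B -> miss, frames (P R B)
V -> miss, evict P, frames (R B V)
B -> hit
E -> miss, evict V, frames (R B E)
B -> hit
E -> hit
R -> hit
V -> miss, evict E, frames (R B V)
R -> hit
Z -> miss, evict R, frames (B V Z)
V -> hit
B -> hit
E -> miss, evict B, frames (V Z E)
R -> miss, evict V, frames (Z E R)
Z -> hit
P -> miss, evict R, frames (Z E P)
E -> hit
Z -> hit
P -> hit
V -> miss, evict P, frames (Z E V)
Hits: 11.

11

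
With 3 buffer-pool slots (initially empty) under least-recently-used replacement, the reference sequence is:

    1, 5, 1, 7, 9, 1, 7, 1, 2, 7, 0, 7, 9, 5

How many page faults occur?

8

1 → fault, frames (1)
5 → fault, frames (1 5)
1 → hit
7 → fault, frames (5 1 7)
9 → fault, evict 5, frames (1 7 9)
1 → hit
7 → hit
1 → hit
2 → fault, evict 9, frames (7 1 2)
7 → hit
0 → fault, evict 1, frames (2 7 0)
7 → hit
9 → fault, evict 2, frames (0 7 9)
5 → fault, evict 0, frames (7 9 5)
Page faults: 8.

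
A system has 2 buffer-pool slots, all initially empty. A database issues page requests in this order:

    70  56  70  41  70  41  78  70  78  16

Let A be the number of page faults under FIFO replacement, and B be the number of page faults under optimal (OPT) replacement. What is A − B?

1

Under FIFO: F F . F F . F . . F → 6 faults.
Under OPT: F F . F . . F . . F → 5 faults.
A − B = 6 − 5 = 1.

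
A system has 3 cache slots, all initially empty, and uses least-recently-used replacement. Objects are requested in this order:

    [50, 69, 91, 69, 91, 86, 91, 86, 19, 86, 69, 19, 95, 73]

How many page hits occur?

50 → miss, frames (50)
69 → miss, frames (50 69)
91 → miss, frames (50 69 91)
69 → hit
91 → hit
86 → miss, evict 50, frames (69 91 86)
91 → hit
86 → hit
19 → miss, evict 69, frames (91 86 19)
86 → hit
69 → miss, evict 91, frames (19 86 69)
19 → hit
95 → miss, evict 86, frames (69 19 95)
73 → miss, evict 69, frames (19 95 73)
Hits: 6.

6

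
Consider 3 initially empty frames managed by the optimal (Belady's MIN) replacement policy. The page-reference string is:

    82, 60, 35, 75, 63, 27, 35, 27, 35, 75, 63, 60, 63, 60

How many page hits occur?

6

82: miss, frames [82]
60: miss, frames [82, 60]
35: miss, frames [82, 60, 35]
75: miss, evict 82, frames [60, 35, 75]
63: miss, evict 60, frames [35, 75, 63]
27: miss, evict 63, frames [35, 75, 27]
35: hit
27: hit
35: hit
75: hit
63: miss, evict 27, frames [35, 75, 63]
60: miss, evict 75, frames [35, 63, 60]
63: hit
60: hit
Hits: 6.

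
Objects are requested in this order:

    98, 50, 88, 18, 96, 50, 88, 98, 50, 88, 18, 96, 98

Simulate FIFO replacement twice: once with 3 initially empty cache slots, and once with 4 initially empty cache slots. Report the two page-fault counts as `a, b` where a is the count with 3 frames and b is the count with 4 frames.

3 frames: F F F F F F F F . . F F . → 10 faults.
4 frames: F F F F F . . F F F F F F → 11 faults.
11 > 10: adding a frame increased faults — Belady's anomaly.

10, 11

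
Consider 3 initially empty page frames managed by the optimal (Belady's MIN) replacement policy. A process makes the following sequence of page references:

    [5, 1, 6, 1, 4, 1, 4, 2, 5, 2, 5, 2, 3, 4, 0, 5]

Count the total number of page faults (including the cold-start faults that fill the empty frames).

7

5 → fault, frames [5]
1 → fault, frames [5, 1]
6 → fault, frames [5, 1, 6]
1 → hit
4 → fault, evict 6, frames [5, 1, 4]
1 → hit
4 → hit
2 → fault, evict 1, frames [5, 4, 2]
5 → hit
2 → hit
5 → hit
2 → hit
3 → fault, evict 2, frames [5, 4, 3]
4 → hit
0 → fault, evict 3, frames [5, 4, 0]
5 → hit
Page faults: 7.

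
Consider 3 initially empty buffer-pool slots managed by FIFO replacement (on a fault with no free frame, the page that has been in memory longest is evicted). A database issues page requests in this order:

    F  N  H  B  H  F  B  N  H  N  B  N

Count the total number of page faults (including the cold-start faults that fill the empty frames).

F: fault, frames [F]
N: fault, frames [F, N]
H: fault, frames [F, N, H]
B: fault, evict F, frames [N, H, B]
H: hit
F: fault, evict N, frames [H, B, F]
B: hit
N: fault, evict H, frames [B, F, N]
H: fault, evict B, frames [F, N, H]
N: hit
B: fault, evict F, frames [N, H, B]
N: hit
Page faults: 8.

8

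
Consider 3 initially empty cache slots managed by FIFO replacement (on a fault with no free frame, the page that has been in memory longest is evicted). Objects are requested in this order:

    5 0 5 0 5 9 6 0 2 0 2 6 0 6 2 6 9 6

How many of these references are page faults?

8

5 -> fault, frames {5}
0 -> fault, frames {5,0}
5 -> hit
0 -> hit
5 -> hit
9 -> fault, frames {5,0,9}
6 -> fault, evict 5, frames {0,9,6}
0 -> hit
2 -> fault, evict 0, frames {9,6,2}
0 -> fault, evict 9, frames {6,2,0}
2 -> hit
6 -> hit
0 -> hit
6 -> hit
2 -> hit
6 -> hit
9 -> fault, evict 6, frames {2,0,9}
6 -> fault, evict 2, frames {0,9,6}
Page faults: 8.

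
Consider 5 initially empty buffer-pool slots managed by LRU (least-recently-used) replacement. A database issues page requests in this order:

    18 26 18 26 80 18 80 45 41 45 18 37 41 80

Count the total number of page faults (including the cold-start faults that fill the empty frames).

18: fault, frames [18]
26: fault, frames [18, 26]
18: hit
26: hit
80: fault, frames [18, 26, 80]
18: hit
80: hit
45: fault, frames [26, 18, 80, 45]
41: fault, frames [26, 18, 80, 45, 41]
45: hit
18: hit
37: fault, evict 26, frames [80, 41, 45, 18, 37]
41: hit
80: hit
Page faults: 6.

6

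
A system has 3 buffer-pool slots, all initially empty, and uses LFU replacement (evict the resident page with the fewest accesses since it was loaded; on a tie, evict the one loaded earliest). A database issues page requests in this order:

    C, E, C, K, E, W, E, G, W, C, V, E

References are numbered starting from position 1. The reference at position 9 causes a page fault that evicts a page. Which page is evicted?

G

pos 1: C -> miss, frames [C]
pos 2: E -> miss, frames [C, E]
pos 3: C -> hit
pos 4: K -> miss, frames [C, E, K]
pos 5: E -> hit
pos 6: W -> miss, evict K, frames [C, E, W]
pos 7: E -> hit
pos 8: G -> miss, evict W, frames [C, E, G]
pos 9: W -> miss, evict G, frames [C, E, W]
At position 9, page G is evicted.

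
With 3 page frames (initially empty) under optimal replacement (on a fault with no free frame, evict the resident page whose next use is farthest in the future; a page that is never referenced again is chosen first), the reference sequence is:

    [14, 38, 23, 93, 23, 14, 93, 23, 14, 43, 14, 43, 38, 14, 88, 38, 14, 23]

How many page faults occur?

8

14 → fault, frames [14]
38 → fault, frames [14, 38]
23 → fault, frames [14, 38, 23]
93 → fault, evict 38, frames [14, 23, 93]
23 → hit
14 → hit
93 → hit
23 → hit
14 → hit
43 → fault, evict 93, frames [14, 23, 43]
14 → hit
43 → hit
38 → fault, evict 43, frames [14, 23, 38]
14 → hit
88 → fault, evict 23, frames [14, 38, 88]
38 → hit
14 → hit
23 → fault, evict 88, frames [14, 38, 23]
Page faults: 8.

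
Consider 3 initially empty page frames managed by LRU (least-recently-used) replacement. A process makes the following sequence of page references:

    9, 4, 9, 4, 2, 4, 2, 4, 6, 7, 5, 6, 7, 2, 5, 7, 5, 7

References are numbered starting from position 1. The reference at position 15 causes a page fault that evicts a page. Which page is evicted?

pos 1: 9 → fault, frames (9)
pos 2: 4 → fault, frames (9 4)
pos 3: 9 → hit
pos 4: 4 → hit
pos 5: 2 → fault, frames (9 4 2)
pos 6: 4 → hit
pos 7: 2 → hit
pos 8: 4 → hit
pos 9: 6 → fault, evict 9, frames (2 4 6)
pos 10: 7 → fault, evict 2, frames (4 6 7)
pos 11: 5 → fault, evict 4, frames (6 7 5)
pos 12: 6 → hit
pos 13: 7 → hit
pos 14: 2 → fault, evict 5, frames (6 7 2)
pos 15: 5 → fault, evict 6, frames (7 2 5)
At position 15, page 6 is evicted.

6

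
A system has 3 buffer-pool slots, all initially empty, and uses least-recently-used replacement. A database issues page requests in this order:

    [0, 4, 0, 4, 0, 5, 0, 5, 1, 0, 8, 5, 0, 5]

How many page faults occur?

0 -> miss, frames (0)
4 -> miss, frames (0 4)
0 -> hit
4 -> hit
0 -> hit
5 -> miss, frames (4 0 5)
0 -> hit
5 -> hit
1 -> miss, evict 4, frames (0 5 1)
0 -> hit
8 -> miss, evict 5, frames (1 0 8)
5 -> miss, evict 1, frames (0 8 5)
0 -> hit
5 -> hit
Page faults: 6.

6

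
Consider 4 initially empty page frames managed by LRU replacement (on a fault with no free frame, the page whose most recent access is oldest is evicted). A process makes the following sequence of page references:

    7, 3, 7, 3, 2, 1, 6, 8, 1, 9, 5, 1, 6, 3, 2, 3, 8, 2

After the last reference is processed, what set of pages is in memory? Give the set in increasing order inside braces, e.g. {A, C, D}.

{2, 3, 6, 8}

7 -> fault, frames {7}
3 -> fault, frames {7,3}
7 -> hit
3 -> hit
2 -> fault, frames {7,3,2}
1 -> fault, frames {7,3,2,1}
6 -> fault, evict 7, frames {3,2,1,6}
8 -> fault, evict 3, frames {2,1,6,8}
1 -> hit
9 -> fault, evict 2, frames {6,8,1,9}
5 -> fault, evict 6, frames {8,1,9,5}
1 -> hit
6 -> fault, evict 8, frames {9,5,1,6}
3 -> fault, evict 9, frames {5,1,6,3}
2 -> fault, evict 5, frames {1,6,3,2}
3 -> hit
8 -> fault, evict 1, frames {6,2,3,8}
2 -> hit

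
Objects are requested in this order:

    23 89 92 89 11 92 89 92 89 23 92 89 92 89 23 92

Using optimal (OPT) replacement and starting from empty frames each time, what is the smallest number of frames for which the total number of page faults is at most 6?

3

f=1: 16 faults
f=2: 8 faults
f=3: 5 faults
f=4: 4 faults
Smallest f with faults ≤ 6 is 3.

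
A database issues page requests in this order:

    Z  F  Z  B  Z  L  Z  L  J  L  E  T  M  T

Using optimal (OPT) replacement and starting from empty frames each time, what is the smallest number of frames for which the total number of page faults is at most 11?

2

f=1: 14 faults
f=2: 8 faults
f=3: 8 faults
f=4: 8 faults
f=5: 8 faults
f=6: 8 faults
f=7: 8 faults
f=8: 8 faults
Smallest f with faults ≤ 11 is 2.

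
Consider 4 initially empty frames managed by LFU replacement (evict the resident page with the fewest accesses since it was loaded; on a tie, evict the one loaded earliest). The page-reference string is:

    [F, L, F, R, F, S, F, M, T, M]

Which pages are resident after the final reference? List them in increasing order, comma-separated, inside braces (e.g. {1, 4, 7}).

{F, M, S, T}

F: fault, frames {F}
L: fault, frames {F,L}
F: hit
R: fault, frames {F,L,R}
F: hit
S: fault, frames {F,L,R,S}
F: hit
M: fault, evict L, frames {F,R,S,M}
T: fault, evict R, frames {F,S,M,T}
M: hit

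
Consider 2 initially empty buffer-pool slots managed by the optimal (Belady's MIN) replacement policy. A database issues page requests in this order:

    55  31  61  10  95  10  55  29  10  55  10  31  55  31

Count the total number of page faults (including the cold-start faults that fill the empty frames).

55 → fault, frames {55}
31 → fault, frames {55,31}
61 → fault, evict 31, frames {55,61}
10 → fault, evict 61, frames {55,10}
95 → fault, evict 55, frames {10,95}
10 → hit
55 → fault, evict 95, frames {10,55}
29 → fault, evict 55, frames {10,29}
10 → hit
55 → fault, evict 29, frames {10,55}
10 → hit
31 → fault, evict 10, frames {55,31}
55 → hit
31 → hit
Page faults: 9.

9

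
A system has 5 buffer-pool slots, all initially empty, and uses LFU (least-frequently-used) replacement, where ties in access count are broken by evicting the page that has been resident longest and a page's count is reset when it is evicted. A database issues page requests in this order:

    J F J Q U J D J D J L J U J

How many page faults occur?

6

J: fault, frames (J)
F: fault, frames (J F)
J: hit
Q: fault, frames (J F Q)
U: fault, frames (J F Q U)
J: hit
D: fault, frames (J F Q U D)
J: hit
D: hit
J: hit
L: fault, evict F, frames (J Q U D L)
J: hit
U: hit
J: hit
Page faults: 6.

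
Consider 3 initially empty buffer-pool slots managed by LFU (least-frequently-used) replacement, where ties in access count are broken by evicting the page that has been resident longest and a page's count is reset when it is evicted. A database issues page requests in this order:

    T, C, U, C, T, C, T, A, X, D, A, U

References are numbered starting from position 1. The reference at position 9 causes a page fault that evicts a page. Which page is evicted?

A

pos 1: T → fault, frames (T)
pos 2: C → fault, frames (T C)
pos 3: U → fault, frames (T C U)
pos 4: C → hit
pos 5: T → hit
pos 6: C → hit
pos 7: T → hit
pos 8: A → fault, evict U, frames (T C A)
pos 9: X → fault, evict A, frames (T C X)
At position 9, page A is evicted.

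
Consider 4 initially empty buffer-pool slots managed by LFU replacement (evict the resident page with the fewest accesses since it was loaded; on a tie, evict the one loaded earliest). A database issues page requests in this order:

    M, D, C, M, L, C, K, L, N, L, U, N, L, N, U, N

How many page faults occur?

M: miss, frames [M]
D: miss, frames [M, D]
C: miss, frames [M, D, C]
M: hit
L: miss, frames [M, D, C, L]
C: hit
K: miss, evict D, frames [M, C, L, K]
L: hit
N: miss, evict K, frames [M, C, L, N]
L: hit
U: miss, evict N, frames [M, C, L, U]
N: miss, evict U, frames [M, C, L, N]
L: hit
N: hit
U: miss, evict M, frames [C, L, N, U]
N: hit
Page faults: 9.

9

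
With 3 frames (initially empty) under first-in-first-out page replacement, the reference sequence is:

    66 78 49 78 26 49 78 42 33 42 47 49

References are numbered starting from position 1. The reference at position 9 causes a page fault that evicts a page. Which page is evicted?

49

pos 1: 66: miss, frames {66}
pos 2: 78: miss, frames {66,78}
pos 3: 49: miss, frames {66,78,49}
pos 4: 78: hit
pos 5: 26: miss, evict 66, frames {78,49,26}
pos 6: 49: hit
pos 7: 78: hit
pos 8: 42: miss, evict 78, frames {49,26,42}
pos 9: 33: miss, evict 49, frames {26,42,33}
At position 9, page 49 is evicted.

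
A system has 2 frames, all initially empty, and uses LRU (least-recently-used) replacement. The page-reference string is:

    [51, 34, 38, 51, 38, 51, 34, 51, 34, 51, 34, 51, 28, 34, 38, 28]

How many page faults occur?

9

51: miss, frames [51]
34: miss, frames [51, 34]
38: miss, evict 51, frames [34, 38]
51: miss, evict 34, frames [38, 51]
38: hit
51: hit
34: miss, evict 38, frames [51, 34]
51: hit
34: hit
51: hit
34: hit
51: hit
28: miss, evict 34, frames [51, 28]
34: miss, evict 51, frames [28, 34]
38: miss, evict 28, frames [34, 38]
28: miss, evict 34, frames [38, 28]
Page faults: 9.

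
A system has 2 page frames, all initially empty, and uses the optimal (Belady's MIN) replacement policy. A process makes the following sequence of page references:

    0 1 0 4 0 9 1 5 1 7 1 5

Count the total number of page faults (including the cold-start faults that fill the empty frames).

0 → fault, frames (0)
1 → fault, frames (0 1)
0 → hit
4 → fault, evict 1, frames (0 4)
0 → hit
9 → fault, evict 4, frames (0 9)
1 → fault, evict 9, frames (0 1)
5 → fault, evict 0, frames (1 5)
1 → hit
7 → fault, evict 5, frames (1 7)
1 → hit
5 → fault, evict 7, frames (1 5)
Page faults: 8.

8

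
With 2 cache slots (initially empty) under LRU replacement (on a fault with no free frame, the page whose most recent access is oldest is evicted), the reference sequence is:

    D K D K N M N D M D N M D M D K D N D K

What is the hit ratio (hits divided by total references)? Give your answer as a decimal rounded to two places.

D -> miss, frames (D)
K -> miss, frames (D K)
D -> hit
K -> hit
N -> miss, evict D, frames (K N)
M -> miss, evict K, frames (N M)
N -> hit
D -> miss, evict M, frames (N D)
M -> miss, evict N, frames (D M)
D -> hit
N -> miss, evict M, frames (D N)
M -> miss, evict D, frames (N M)
D -> miss, evict N, frames (M D)
M -> hit
D -> hit
K -> miss, evict M, frames (D K)
D -> hit
N -> miss, evict K, frames (D N)
D -> hit
K -> miss, evict N, frames (D K)
Hits: 8 of 20 references → 8/20 = 0.4000.

0.40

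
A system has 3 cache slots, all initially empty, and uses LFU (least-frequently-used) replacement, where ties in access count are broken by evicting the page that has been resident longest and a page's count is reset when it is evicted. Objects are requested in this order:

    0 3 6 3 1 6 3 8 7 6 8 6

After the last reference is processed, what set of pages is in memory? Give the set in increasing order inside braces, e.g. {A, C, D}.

{3, 6, 8}

0: miss, frames (0)
3: miss, frames (0 3)
6: miss, frames (0 3 6)
3: hit
1: miss, evict 0, frames (3 6 1)
6: hit
3: hit
8: miss, evict 1, frames (3 6 8)
7: miss, evict 8, frames (3 6 7)
6: hit
8: miss, evict 7, frames (3 6 8)
6: hit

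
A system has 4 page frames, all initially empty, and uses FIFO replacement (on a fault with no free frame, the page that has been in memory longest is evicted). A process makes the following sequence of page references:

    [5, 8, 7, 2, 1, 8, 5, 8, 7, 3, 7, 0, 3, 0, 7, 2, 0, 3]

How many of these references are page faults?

11

5 -> fault, frames [5]
8 -> fault, frames [5, 8]
7 -> fault, frames [5, 8, 7]
2 -> fault, frames [5, 8, 7, 2]
1 -> fault, evict 5, frames [8, 7, 2, 1]
8 -> hit
5 -> fault, evict 8, frames [7, 2, 1, 5]
8 -> fault, evict 7, frames [2, 1, 5, 8]
7 -> fault, evict 2, frames [1, 5, 8, 7]
3 -> fault, evict 1, frames [5, 8, 7, 3]
7 -> hit
0 -> fault, evict 5, frames [8, 7, 3, 0]
3 -> hit
0 -> hit
7 -> hit
2 -> fault, evict 8, frames [7, 3, 0, 2]
0 -> hit
3 -> hit
Page faults: 11.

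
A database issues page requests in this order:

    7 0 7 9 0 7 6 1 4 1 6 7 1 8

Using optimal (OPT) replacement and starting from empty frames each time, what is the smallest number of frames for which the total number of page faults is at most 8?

f=1: 14 faults
f=2: 10 faults
f=3: 8 faults
f=4: 7 faults
f=5: 7 faults
f=6: 7 faults
f=7: 7 faults
Smallest f with faults ≤ 8 is 3.

3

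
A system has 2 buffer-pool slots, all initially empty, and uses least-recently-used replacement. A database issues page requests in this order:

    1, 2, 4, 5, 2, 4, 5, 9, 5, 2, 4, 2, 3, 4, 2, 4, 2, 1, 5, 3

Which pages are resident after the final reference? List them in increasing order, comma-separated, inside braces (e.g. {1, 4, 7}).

1: fault, frames [1]
2: fault, frames [1, 2]
4: fault, evict 1, frames [2, 4]
5: fault, evict 2, frames [4, 5]
2: fault, evict 4, frames [5, 2]
4: fault, evict 5, frames [2, 4]
5: fault, evict 2, frames [4, 5]
9: fault, evict 4, frames [5, 9]
5: hit
2: fault, evict 9, frames [5, 2]
4: fault, evict 5, frames [2, 4]
2: hit
3: fault, evict 4, frames [2, 3]
4: fault, evict 2, frames [3, 4]
2: fault, evict 3, frames [4, 2]
4: hit
2: hit
1: fault, evict 4, frames [2, 1]
5: fault, evict 2, frames [1, 5]
3: fault, evict 1, frames [5, 3]

{3, 5}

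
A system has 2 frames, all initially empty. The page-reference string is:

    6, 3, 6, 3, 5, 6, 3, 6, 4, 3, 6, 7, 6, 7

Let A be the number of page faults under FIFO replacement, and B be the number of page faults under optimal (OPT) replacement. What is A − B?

Under FIFO: F F . . F F F . F . F F . . → 8 faults.
Under OPT: F F . . F . F . F . F F . . → 7 faults.
A − B = 8 − 7 = 1.

1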